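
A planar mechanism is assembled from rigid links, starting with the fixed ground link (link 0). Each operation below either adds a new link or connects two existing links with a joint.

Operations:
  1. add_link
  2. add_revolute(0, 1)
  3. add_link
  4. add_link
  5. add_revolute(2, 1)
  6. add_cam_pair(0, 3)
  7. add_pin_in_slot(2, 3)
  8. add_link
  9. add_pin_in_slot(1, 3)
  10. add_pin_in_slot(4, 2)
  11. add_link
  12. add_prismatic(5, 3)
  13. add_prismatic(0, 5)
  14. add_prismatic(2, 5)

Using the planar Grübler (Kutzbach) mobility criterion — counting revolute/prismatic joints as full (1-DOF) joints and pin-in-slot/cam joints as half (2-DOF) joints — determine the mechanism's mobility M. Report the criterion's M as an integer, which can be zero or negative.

M = 1

(L,J1,J2)=(1,0,0); link0 fixed
link1: (2,0,0)
R 0-1 [J1]: (2,1,0)
link2: (3,1,0)
link3: (4,1,0)
R 2-1 [J1]: (4,2,0)
C 0-3 [J2]: (4,2,1)
PS 2-3 [J2]: (4,2,2)
link4: (5,2,2)
PS 1-3 [J2]: (5,2,3)
PS 4-2 [J2]: (5,2,4)
link5: (6,2,4)
P 5-3 [J1]: (6,3,4)
P 0-5 [J1]: (6,4,4)
P 2-5 [J1]: (6,5,4)
Grübler: 3·5 − 2·5 − 4 = 1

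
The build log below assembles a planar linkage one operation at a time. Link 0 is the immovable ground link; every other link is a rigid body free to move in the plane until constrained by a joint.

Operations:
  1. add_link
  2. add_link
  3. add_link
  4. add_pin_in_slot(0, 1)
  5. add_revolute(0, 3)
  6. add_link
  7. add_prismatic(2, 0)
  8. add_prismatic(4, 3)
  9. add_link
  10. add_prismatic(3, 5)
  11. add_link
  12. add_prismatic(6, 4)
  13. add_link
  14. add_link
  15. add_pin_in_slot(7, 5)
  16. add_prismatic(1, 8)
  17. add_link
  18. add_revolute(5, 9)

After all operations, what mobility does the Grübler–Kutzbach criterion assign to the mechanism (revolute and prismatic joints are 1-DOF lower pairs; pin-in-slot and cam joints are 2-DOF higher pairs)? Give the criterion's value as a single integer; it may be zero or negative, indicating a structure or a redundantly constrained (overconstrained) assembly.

[1;0;0] (link 0 is ground)
L+ [2;0;0]
L+ [3;0;0]
L+ [4;0;0]
PS(0,1)∈J2 [4;0;1]
R(0,3)∈J1 [4;1;1]
L+ [5;1;1]
P(2,0)∈J1 [5;2;1]
P(4,3)∈J1 [5;3;1]
L+ [6;3;1]
P(3,5)∈J1 [6;4;1]
L+ [7;4;1]
P(6,4)∈J1 [7;5;1]
L+ [8;5;1]
L+ [9;5;1]
PS(7,5)∈J2 [9;5;2]
P(1,8)∈J1 [9;6;2]
L+ [10;6;2]
R(5,9)∈J1 [10;7;2]
mobility = 27 − 14 − 2 = 11

M = 11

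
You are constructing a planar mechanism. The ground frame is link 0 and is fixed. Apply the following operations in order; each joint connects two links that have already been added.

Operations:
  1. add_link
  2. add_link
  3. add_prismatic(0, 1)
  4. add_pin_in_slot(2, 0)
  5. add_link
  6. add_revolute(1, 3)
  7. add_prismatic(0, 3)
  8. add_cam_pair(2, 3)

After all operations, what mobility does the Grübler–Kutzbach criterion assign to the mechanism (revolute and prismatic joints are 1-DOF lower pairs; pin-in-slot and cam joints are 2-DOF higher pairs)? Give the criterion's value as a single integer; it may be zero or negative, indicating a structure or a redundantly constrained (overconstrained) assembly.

M = 1

ground; <1,0,0>
#1 <2,0,0>
#2 <3,0,0>
P:0↔1 J1 <3,1,0>
PS:2↔0 J2 <3,1,1>
#3 <4,1,1>
R:1↔3 J1 <4,2,1>
P:0↔3 J1 <4,3,1>
C:2↔3 J2 <4,3,2>
3×3 − 2×3 − 1×2 = 1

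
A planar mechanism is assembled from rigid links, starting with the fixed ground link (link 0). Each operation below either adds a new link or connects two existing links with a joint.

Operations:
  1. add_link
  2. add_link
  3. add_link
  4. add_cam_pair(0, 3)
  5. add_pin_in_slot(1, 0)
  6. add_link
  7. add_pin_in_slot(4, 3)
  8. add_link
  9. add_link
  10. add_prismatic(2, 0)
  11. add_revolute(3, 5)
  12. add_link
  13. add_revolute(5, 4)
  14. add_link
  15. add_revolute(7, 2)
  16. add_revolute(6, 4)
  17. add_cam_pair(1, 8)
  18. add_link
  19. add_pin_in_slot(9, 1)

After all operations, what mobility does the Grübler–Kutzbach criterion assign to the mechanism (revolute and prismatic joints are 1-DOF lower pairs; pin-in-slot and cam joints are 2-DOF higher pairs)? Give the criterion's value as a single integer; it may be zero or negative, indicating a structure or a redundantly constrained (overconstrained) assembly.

[1;0;0] (link 0 is ground)
L+ [2;0;0]
L+ [3;0;0]
L+ [4;0;0]
C(0,3)∈J2 [4;0;1]
PS(1,0)∈J2 [4;0;2]
L+ [5;0;2]
PS(4,3)∈J2 [5;0;3]
L+ [6;0;3]
L+ [7;0;3]
P(2,0)∈J1 [7;1;3]
R(3,5)∈J1 [7;2;3]
L+ [8;2;3]
R(5,4)∈J1 [8;3;3]
L+ [9;3;3]
R(7,2)∈J1 [9;4;3]
R(6,4)∈J1 [9;5;3]
C(1,8)∈J2 [9;5;4]
L+ [10;5;4]
PS(9,1)∈J2 [10;5;5]
mobility = 27 − 10 − 5 = 12

M = 12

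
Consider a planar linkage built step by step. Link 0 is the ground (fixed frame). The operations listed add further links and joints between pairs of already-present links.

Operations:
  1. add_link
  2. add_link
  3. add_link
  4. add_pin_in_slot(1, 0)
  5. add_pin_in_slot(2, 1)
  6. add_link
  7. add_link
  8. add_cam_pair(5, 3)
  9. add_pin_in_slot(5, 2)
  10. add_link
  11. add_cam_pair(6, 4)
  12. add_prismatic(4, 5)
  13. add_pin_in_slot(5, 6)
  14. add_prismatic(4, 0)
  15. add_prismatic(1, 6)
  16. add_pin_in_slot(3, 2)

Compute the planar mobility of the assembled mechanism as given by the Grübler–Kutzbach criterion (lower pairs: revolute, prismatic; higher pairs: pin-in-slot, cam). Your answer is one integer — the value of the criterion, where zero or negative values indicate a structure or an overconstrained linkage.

M = 5

ground; <1,0,0>
#1 <2,0,0>
#2 <3,0,0>
#3 <4,0,0>
PS:1↔0 J2 <4,0,1>
PS:2↔1 J2 <4,0,2>
#4 <5,0,2>
#5 <6,0,2>
C:5↔3 J2 <6,0,3>
PS:5↔2 J2 <6,0,4>
#6 <7,0,4>
C:6↔4 J2 <7,0,5>
P:4↔5 J1 <7,1,5>
PS:5↔6 J2 <7,1,6>
P:4↔0 J1 <7,2,6>
P:1↔6 J1 <7,3,6>
PS:3↔2 J2 <7,3,7>
3×6 − 2×3 − 1×7 = 5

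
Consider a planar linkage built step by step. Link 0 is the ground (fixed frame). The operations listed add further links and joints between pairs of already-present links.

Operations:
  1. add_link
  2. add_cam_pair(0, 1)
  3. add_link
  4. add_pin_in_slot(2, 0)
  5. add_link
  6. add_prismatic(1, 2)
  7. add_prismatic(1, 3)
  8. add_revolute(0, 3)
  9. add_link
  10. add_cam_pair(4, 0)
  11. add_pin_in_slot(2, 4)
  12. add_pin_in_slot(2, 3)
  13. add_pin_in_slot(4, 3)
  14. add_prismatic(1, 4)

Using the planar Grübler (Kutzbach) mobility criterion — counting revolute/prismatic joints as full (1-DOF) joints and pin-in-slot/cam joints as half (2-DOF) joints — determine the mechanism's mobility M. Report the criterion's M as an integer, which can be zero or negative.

(L,J1,J2)=(1,0,0); link0 fixed
link1: (2,0,0)
C 0-1 [J2]: (2,0,1)
link2: (3,0,1)
PS 2-0 [J2]: (3,0,2)
link3: (4,0,2)
P 1-2 [J1]: (4,1,2)
P 1-3 [J1]: (4,2,2)
R 0-3 [J1]: (4,3,2)
link4: (5,3,2)
C 4-0 [J2]: (5,3,3)
PS 2-4 [J2]: (5,3,4)
PS 2-3 [J2]: (5,3,5)
PS 4-3 [J2]: (5,3,6)
P 1-4 [J1]: (5,4,6)
Grübler: 3·4 − 2·4 − 6 = -2

M = -2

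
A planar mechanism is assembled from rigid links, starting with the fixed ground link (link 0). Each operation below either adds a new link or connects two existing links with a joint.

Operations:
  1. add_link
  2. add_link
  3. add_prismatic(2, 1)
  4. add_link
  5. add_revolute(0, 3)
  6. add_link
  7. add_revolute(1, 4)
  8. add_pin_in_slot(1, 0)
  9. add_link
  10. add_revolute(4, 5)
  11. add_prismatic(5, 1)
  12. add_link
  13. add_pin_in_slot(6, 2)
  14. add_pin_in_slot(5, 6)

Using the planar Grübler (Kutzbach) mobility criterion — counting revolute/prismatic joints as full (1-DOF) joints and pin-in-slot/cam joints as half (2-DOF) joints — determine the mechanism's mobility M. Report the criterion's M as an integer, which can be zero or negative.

L=1 J1=0 J2=0
add link → L=2 J1=0 J2=0
add link → L=3 J1=0 J2=0
P@2,1 dof=1 J1 → L=3 J1=1 J2=0
add link → L=4 J1=1 J2=0
R@0,3 dof=1 J1 → L=4 J1=2 J2=0
add link → L=5 J1=2 J2=0
R@1,4 dof=1 J1 → L=5 J1=3 J2=0
PS@1,0 dof=2 J2 → L=5 J1=3 J2=1
add link → L=6 J1=3 J2=1
R@4,5 dof=1 J1 → L=6 J1=4 J2=1
P@5,1 dof=1 J1 → L=6 J1=5 J2=1
add link → L=7 J1=5 J2=1
PS@6,2 dof=2 J2 → L=7 J1=5 J2=2
PS@5,6 dof=2 J2 → L=7 J1=5 J2=3
M=3(L−1)−2J1−J2=3·6−2·5−3=5

M = 5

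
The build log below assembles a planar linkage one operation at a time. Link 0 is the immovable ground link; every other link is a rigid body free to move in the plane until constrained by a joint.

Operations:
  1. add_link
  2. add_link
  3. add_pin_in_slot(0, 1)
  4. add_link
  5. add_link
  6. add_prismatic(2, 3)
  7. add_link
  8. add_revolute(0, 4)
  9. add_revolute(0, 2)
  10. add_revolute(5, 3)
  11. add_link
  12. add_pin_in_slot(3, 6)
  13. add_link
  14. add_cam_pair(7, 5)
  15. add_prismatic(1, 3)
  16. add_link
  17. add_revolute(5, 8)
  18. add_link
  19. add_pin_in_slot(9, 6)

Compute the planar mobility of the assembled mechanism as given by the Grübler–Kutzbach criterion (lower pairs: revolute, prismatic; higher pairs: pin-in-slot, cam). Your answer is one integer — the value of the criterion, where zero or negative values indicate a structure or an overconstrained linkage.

M = 11

link 0 = ground. State L|J1|J2 = 1|0|0
+link1  2|0|0
+link2  3|0|0
PS(0,1) f=2→J2  3|0|1
+link3  4|0|1
+link4  5|0|1
P(2,3) f=1→J1  5|1|1
+link5  6|1|1
R(0,4) f=1→J1  6|2|1
R(0,2) f=1→J1  6|3|1
R(5,3) f=1→J1  6|4|1
+link6  7|4|1
PS(3,6) f=2→J2  7|4|2
+link7  8|4|2
C(7,5) f=2→J2  8|4|3
P(1,3) f=1→J1  8|5|3
+link8  9|5|3
R(5,8) f=1→J1  9|6|3
+link9  10|6|3
PS(9,6) f=2→J2  10|6|4
M = 3(10−1)−2·6−4 = 27−12−4 = 11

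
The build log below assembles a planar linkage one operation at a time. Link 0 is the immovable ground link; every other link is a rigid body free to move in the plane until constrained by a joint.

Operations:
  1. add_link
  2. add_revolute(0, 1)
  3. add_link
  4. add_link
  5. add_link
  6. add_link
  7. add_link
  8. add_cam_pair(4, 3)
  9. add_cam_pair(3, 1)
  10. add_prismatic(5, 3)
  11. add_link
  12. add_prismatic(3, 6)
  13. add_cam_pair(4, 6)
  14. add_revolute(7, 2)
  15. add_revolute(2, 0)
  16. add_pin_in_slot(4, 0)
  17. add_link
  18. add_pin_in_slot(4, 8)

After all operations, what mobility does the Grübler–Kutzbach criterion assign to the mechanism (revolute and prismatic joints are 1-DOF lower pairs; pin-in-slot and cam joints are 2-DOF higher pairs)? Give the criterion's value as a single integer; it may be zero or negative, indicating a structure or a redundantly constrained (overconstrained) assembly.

L=1 J1=0 J2=0
add link → L=2 J1=0 J2=0
R@0,1 dof=1 J1 → L=2 J1=1 J2=0
add link → L=3 J1=1 J2=0
add link → L=4 J1=1 J2=0
add link → L=5 J1=1 J2=0
add link → L=6 J1=1 J2=0
add link → L=7 J1=1 J2=0
C@4,3 dof=2 J2 → L=7 J1=1 J2=1
C@3,1 dof=2 J2 → L=7 J1=1 J2=2
P@5,3 dof=1 J1 → L=7 J1=2 J2=2
add link → L=8 J1=2 J2=2
P@3,6 dof=1 J1 → L=8 J1=3 J2=2
C@4,6 dof=2 J2 → L=8 J1=3 J2=3
R@7,2 dof=1 J1 → L=8 J1=4 J2=3
R@2,0 dof=1 J1 → L=8 J1=5 J2=3
PS@4,0 dof=2 J2 → L=8 J1=5 J2=4
add link → L=9 J1=5 J2=4
PS@4,8 dof=2 J2 → L=9 J1=5 J2=5
M=3(L−1)−2J1−J2=3·8−2·5−5=9

M = 9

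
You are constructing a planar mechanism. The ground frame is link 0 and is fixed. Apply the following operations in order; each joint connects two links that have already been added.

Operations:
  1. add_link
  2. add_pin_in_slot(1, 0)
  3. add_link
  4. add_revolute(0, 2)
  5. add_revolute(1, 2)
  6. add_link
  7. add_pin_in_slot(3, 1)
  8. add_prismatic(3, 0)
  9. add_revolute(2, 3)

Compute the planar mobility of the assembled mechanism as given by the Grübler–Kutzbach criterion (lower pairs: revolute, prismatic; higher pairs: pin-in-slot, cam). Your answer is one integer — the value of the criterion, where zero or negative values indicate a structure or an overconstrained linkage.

M = -1

ground; <1,0,0>
#1 <2,0,0>
PS:1↔0 J2 <2,0,1>
#2 <3,0,1>
R:0↔2 J1 <3,1,1>
R:1↔2 J1 <3,2,1>
#3 <4,2,1>
PS:3↔1 J2 <4,2,2>
P:3↔0 J1 <4,3,2>
R:2↔3 J1 <4,4,2>
3×3 − 2×4 − 1×2 = -1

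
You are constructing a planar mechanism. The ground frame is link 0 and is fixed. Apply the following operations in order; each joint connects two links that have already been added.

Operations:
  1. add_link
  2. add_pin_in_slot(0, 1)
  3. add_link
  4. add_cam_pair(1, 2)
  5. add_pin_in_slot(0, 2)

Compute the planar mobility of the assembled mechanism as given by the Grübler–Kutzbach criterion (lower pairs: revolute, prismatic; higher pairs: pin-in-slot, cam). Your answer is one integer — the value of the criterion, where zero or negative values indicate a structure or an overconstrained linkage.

(L,J1,J2)=(1,0,0); link0 fixed
link1: (2,0,0)
PS 0-1 [J2]: (2,0,1)
link2: (3,0,1)
C 1-2 [J2]: (3,0,2)
PS 0-2 [J2]: (3,0,3)
Grübler: 3·2 − 2·0 − 3 = 3

M = 3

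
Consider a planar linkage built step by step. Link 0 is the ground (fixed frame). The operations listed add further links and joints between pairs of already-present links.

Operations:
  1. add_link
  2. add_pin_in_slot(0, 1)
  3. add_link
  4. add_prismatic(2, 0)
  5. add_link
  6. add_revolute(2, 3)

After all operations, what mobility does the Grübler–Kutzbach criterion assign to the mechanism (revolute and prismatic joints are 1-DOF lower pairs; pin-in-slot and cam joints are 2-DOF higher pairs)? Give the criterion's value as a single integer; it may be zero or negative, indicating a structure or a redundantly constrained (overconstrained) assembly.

M = 4

link 0 = ground. State L|J1|J2 = 1|0|0
+link1  2|0|0
PS(0,1) f=2→J2  2|0|1
+link2  3|0|1
P(2,0) f=1→J1  3|1|1
+link3  4|1|1
R(2,3) f=1→J1  4|2|1
M = 3(4−1)−2·2−1 = 9−4−1 = 4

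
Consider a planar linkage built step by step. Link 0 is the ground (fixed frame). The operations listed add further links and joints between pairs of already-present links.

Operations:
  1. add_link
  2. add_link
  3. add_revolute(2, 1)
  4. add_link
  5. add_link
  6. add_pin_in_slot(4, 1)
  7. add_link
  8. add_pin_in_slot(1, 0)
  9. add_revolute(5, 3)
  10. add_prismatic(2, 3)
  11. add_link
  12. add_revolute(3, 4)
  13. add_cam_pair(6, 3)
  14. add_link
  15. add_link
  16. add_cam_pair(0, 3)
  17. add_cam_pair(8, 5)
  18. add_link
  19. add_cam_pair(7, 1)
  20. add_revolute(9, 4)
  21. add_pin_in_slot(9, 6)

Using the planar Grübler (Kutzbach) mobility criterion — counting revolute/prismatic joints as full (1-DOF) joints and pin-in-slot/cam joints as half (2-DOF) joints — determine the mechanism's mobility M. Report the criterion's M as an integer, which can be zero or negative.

[1;0;0] (link 0 is ground)
L+ [2;0;0]
L+ [3;0;0]
R(2,1)∈J1 [3;1;0]
L+ [4;1;0]
L+ [5;1;0]
PS(4,1)∈J2 [5;1;1]
L+ [6;1;1]
PS(1,0)∈J2 [6;1;2]
R(5,3)∈J1 [6;2;2]
P(2,3)∈J1 [6;3;2]
L+ [7;3;2]
R(3,4)∈J1 [7;4;2]
C(6,3)∈J2 [7;4;3]
L+ [8;4;3]
L+ [9;4;3]
C(0,3)∈J2 [9;4;4]
C(8,5)∈J2 [9;4;5]
L+ [10;4;5]
C(7,1)∈J2 [10;4;6]
R(9,4)∈J1 [10;5;6]
PS(9,6)∈J2 [10;5;7]
mobility = 27 − 10 − 7 = 10

M = 10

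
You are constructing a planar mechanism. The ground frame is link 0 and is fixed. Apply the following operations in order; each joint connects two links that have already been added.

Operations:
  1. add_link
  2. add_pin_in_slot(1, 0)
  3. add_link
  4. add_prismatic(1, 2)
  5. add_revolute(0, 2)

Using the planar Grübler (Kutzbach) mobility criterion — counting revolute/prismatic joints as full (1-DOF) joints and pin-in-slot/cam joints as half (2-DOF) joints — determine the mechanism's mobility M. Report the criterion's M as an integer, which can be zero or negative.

M = 1

[1;0;0] (link 0 is ground)
L+ [2;0;0]
PS(1,0)∈J2 [2;0;1]
L+ [3;0;1]
P(1,2)∈J1 [3;1;1]
R(0,2)∈J1 [3;2;1]
mobility = 6 − 4 − 1 = 1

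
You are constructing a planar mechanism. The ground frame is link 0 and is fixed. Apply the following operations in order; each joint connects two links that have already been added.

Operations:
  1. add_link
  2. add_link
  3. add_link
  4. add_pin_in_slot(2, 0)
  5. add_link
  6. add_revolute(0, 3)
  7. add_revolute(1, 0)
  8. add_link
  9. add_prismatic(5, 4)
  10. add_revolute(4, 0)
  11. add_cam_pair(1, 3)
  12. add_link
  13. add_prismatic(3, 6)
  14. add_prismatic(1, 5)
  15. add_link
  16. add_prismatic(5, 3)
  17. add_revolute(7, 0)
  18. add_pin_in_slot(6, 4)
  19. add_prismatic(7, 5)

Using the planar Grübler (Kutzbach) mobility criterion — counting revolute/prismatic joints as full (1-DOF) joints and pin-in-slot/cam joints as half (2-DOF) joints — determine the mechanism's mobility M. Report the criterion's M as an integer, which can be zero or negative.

M = 0

L=1 J1=0 J2=0
add link → L=2 J1=0 J2=0
add link → L=3 J1=0 J2=0
add link → L=4 J1=0 J2=0
PS@2,0 dof=2 J2 → L=4 J1=0 J2=1
add link → L=5 J1=0 J2=1
R@0,3 dof=1 J1 → L=5 J1=1 J2=1
R@1,0 dof=1 J1 → L=5 J1=2 J2=1
add link → L=6 J1=2 J2=1
P@5,4 dof=1 J1 → L=6 J1=3 J2=1
R@4,0 dof=1 J1 → L=6 J1=4 J2=1
C@1,3 dof=2 J2 → L=6 J1=4 J2=2
add link → L=7 J1=4 J2=2
P@3,6 dof=1 J1 → L=7 J1=5 J2=2
P@1,5 dof=1 J1 → L=7 J1=6 J2=2
add link → L=8 J1=6 J2=2
P@5,3 dof=1 J1 → L=8 J1=7 J2=2
R@7,0 dof=1 J1 → L=8 J1=8 J2=2
PS@6,4 dof=2 J2 → L=8 J1=8 J2=3
P@7,5 dof=1 J1 → L=8 J1=9 J2=3
M=3(L−1)−2J1−J2=3·7−2·9−3=0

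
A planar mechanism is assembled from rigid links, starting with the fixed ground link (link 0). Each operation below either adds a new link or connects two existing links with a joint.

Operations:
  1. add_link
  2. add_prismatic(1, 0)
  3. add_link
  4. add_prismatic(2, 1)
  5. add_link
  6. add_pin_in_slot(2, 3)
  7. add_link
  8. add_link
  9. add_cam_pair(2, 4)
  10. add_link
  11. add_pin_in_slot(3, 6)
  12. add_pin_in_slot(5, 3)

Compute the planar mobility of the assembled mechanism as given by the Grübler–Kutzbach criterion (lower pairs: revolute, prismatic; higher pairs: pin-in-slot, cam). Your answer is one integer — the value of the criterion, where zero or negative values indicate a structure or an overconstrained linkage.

M = 10

link 0 = ground. State L|J1|J2 = 1|0|0
+link1  2|0|0
P(1,0) f=1→J1  2|1|0
+link2  3|1|0
P(2,1) f=1→J1  3|2|0
+link3  4|2|0
PS(2,3) f=2→J2  4|2|1
+link4  5|2|1
+link5  6|2|1
C(2,4) f=2→J2  6|2|2
+link6  7|2|2
PS(3,6) f=2→J2  7|2|3
PS(5,3) f=2→J2  7|2|4
M = 3(7−1)−2·2−4 = 18−4−4 = 10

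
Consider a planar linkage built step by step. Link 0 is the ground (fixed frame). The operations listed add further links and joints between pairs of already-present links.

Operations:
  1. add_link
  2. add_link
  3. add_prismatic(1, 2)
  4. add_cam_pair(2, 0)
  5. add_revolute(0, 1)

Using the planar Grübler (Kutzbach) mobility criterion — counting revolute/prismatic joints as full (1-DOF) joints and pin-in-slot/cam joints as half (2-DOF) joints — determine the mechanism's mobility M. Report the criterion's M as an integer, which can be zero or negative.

M = 1

ground; <1,0,0>
#1 <2,0,0>
#2 <3,0,0>
P:1↔2 J1 <3,1,0>
C:2↔0 J2 <3,1,1>
R:0↔1 J1 <3,2,1>
3×2 − 2×2 − 1×1 = 1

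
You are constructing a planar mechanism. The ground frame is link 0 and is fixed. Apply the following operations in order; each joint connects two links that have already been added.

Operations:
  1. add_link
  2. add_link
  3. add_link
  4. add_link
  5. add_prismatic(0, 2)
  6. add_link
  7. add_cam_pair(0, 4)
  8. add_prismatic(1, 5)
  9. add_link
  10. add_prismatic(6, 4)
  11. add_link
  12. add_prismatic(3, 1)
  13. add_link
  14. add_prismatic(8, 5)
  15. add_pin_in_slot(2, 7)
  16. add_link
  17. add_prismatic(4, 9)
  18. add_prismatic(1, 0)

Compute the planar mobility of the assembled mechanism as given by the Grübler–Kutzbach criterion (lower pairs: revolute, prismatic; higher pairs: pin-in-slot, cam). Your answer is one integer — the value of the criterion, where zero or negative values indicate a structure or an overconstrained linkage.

link 0 = ground. State L|J1|J2 = 1|0|0
+link1  2|0|0
+link2  3|0|0
+link3  4|0|0
+link4  5|0|0
P(0,2) f=1→J1  5|1|0
+link5  6|1|0
C(0,4) f=2→J2  6|1|1
P(1,5) f=1→J1  6|2|1
+link6  7|2|1
P(6,4) f=1→J1  7|3|1
+link7  8|3|1
P(3,1) f=1→J1  8|4|1
+link8  9|4|1
P(8,5) f=1→J1  9|5|1
PS(2,7) f=2→J2  9|5|2
+link9  10|5|2
P(4,9) f=1→J1  10|6|2
P(1,0) f=1→J1  10|7|2
M = 3(10−1)−2·7−2 = 27−14−2 = 11

M = 11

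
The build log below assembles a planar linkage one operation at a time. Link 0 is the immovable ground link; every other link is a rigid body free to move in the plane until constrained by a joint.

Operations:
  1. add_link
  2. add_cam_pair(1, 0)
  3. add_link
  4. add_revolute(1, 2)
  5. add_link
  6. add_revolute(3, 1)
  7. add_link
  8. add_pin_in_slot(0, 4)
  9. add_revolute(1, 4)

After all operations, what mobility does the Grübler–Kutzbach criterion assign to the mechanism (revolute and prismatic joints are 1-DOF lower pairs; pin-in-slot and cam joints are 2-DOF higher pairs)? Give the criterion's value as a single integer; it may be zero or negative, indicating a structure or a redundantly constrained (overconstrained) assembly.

M = 4

ground; <1,0,0>
#1 <2,0,0>
C:1↔0 J2 <2,0,1>
#2 <3,0,1>
R:1↔2 J1 <3,1,1>
#3 <4,1,1>
R:3↔1 J1 <4,2,1>
#4 <5,2,1>
PS:0↔4 J2 <5,2,2>
R:1↔4 J1 <5,3,2>
3×4 − 2×3 − 1×2 = 4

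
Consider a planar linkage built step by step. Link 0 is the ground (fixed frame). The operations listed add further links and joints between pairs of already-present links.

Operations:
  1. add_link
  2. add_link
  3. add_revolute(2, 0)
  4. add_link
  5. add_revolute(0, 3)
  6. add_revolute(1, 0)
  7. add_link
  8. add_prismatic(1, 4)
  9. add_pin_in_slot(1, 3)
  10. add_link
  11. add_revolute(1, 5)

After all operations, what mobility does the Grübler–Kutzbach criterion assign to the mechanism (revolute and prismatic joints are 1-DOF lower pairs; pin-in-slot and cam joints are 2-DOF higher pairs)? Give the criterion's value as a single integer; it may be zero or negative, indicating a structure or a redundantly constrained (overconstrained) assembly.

[1;0;0] (link 0 is ground)
L+ [2;0;0]
L+ [3;0;0]
R(2,0)∈J1 [3;1;0]
L+ [4;1;0]
R(0,3)∈J1 [4;2;0]
R(1,0)∈J1 [4;3;0]
L+ [5;3;0]
P(1,4)∈J1 [5;4;0]
PS(1,3)∈J2 [5;4;1]
L+ [6;4;1]
R(1,5)∈J1 [6;5;1]
mobility = 15 − 10 − 1 = 4

M = 4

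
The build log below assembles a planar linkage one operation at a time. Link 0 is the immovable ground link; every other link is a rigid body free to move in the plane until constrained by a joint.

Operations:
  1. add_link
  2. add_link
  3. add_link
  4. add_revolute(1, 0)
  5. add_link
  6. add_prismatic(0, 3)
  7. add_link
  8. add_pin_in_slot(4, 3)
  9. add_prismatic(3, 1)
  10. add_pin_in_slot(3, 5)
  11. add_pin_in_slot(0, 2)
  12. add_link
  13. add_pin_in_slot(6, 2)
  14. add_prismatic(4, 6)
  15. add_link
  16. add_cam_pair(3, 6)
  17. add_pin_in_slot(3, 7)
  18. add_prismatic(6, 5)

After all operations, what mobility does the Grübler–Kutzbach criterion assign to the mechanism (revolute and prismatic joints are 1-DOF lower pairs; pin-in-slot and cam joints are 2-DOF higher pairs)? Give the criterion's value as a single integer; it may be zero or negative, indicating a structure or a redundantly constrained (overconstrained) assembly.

ground; <1,0,0>
#1 <2,0,0>
#2 <3,0,0>
#3 <4,0,0>
R:1↔0 J1 <4,1,0>
#4 <5,1,0>
P:0↔3 J1 <5,2,0>
#5 <6,2,0>
PS:4↔3 J2 <6,2,1>
P:3↔1 J1 <6,3,1>
PS:3↔5 J2 <6,3,2>
PS:0↔2 J2 <6,3,3>
#6 <7,3,3>
PS:6↔2 J2 <7,3,4>
P:4↔6 J1 <7,4,4>
#7 <8,4,4>
C:3↔6 J2 <8,4,5>
PS:3↔7 J2 <8,4,6>
P:6↔5 J1 <8,5,6>
3×7 − 2×5 − 1×6 = 5

M = 5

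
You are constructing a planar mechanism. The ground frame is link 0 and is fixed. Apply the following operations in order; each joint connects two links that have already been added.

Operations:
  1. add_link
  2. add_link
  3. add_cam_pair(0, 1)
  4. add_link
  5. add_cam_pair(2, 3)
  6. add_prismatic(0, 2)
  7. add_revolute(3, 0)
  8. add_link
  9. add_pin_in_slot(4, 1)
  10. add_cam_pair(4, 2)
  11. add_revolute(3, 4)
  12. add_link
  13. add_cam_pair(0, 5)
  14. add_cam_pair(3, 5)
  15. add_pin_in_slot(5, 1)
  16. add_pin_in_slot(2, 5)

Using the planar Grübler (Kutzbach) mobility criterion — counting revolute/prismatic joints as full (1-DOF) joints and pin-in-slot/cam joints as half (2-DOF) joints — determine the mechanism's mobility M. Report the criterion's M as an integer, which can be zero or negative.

M = 1

(L,J1,J2)=(1,0,0); link0 fixed
link1: (2,0,0)
link2: (3,0,0)
C 0-1 [J2]: (3,0,1)
link3: (4,0,1)
C 2-3 [J2]: (4,0,2)
P 0-2 [J1]: (4,1,2)
R 3-0 [J1]: (4,2,2)
link4: (5,2,2)
PS 4-1 [J2]: (5,2,3)
C 4-2 [J2]: (5,2,4)
R 3-4 [J1]: (5,3,4)
link5: (6,3,4)
C 0-5 [J2]: (6,3,5)
C 3-5 [J2]: (6,3,6)
PS 5-1 [J2]: (6,3,7)
PS 2-5 [J2]: (6,3,8)
Grübler: 3·5 − 2·3 − 8 = 1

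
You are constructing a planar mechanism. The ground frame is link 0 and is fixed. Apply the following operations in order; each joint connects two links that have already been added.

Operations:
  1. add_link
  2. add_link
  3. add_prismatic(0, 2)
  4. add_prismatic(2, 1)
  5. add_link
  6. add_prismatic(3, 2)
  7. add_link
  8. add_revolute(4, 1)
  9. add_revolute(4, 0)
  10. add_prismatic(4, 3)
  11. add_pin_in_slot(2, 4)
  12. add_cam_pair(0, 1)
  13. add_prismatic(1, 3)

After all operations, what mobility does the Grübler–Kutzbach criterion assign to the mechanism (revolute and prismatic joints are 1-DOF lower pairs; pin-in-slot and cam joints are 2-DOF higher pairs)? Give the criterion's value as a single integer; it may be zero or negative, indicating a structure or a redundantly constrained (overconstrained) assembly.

M = -4

[1;0;0] (link 0 is ground)
L+ [2;0;0]
L+ [3;0;0]
P(0,2)∈J1 [3;1;0]
P(2,1)∈J1 [3;2;0]
L+ [4;2;0]
P(3,2)∈J1 [4;3;0]
L+ [5;3;0]
R(4,1)∈J1 [5;4;0]
R(4,0)∈J1 [5;5;0]
P(4,3)∈J1 [5;6;0]
PS(2,4)∈J2 [5;6;1]
C(0,1)∈J2 [5;6;2]
P(1,3)∈J1 [5;7;2]
mobility = 12 − 14 − 2 = -4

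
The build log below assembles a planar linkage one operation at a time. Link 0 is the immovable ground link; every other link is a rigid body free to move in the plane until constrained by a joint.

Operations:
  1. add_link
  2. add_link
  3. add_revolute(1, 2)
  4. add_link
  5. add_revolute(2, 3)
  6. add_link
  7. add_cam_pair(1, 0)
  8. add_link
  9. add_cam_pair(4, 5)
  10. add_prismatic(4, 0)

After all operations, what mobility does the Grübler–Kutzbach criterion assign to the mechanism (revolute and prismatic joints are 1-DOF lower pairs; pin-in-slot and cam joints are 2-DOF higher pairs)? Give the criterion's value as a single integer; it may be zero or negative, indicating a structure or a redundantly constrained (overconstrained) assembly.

M = 7

link 0 = ground. State L|J1|J2 = 1|0|0
+link1  2|0|0
+link2  3|0|0
R(1,2) f=1→J1  3|1|0
+link3  4|1|0
R(2,3) f=1→J1  4|2|0
+link4  5|2|0
C(1,0) f=2→J2  5|2|1
+link5  6|2|1
C(4,5) f=2→J2  6|2|2
P(4,0) f=1→J1  6|3|2
M = 3(6−1)−2·3−2 = 15−6−2 = 7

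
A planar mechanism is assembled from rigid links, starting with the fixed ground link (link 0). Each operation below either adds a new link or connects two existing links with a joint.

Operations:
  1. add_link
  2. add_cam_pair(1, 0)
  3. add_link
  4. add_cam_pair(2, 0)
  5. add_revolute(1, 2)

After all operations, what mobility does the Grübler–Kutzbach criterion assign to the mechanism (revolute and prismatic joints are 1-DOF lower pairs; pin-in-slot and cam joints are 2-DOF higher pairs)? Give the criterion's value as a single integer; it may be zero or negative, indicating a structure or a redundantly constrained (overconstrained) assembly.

M = 2

link 0 = ground. State L|J1|J2 = 1|0|0
+link1  2|0|0
C(1,0) f=2→J2  2|0|1
+link2  3|0|1
C(2,0) f=2→J2  3|0|2
R(1,2) f=1→J1  3|1|2
M = 3(3−1)−2·1−2 = 6−2−2 = 2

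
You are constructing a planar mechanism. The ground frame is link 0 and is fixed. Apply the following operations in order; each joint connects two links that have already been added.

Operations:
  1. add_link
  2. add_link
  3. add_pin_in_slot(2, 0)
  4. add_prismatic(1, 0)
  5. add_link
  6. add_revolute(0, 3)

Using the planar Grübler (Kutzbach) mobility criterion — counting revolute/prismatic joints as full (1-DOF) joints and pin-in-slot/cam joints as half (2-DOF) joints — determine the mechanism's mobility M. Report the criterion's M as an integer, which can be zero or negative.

M = 4

[1;0;0] (link 0 is ground)
L+ [2;0;0]
L+ [3;0;0]
PS(2,0)∈J2 [3;0;1]
P(1,0)∈J1 [3;1;1]
L+ [4;1;1]
R(0,3)∈J1 [4;2;1]
mobility = 9 − 4 − 1 = 4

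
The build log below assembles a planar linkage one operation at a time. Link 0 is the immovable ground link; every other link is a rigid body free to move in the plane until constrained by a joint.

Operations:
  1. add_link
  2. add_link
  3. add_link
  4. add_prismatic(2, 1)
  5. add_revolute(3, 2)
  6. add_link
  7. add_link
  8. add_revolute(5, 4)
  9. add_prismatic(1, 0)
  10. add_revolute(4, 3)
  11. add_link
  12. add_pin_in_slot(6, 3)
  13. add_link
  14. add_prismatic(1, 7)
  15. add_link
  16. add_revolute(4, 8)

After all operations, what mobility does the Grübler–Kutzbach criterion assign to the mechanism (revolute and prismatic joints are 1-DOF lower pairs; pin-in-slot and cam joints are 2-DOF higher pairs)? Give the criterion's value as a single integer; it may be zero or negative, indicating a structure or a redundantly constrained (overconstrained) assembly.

M = 9

(L,J1,J2)=(1,0,0); link0 fixed
link1: (2,0,0)
link2: (3,0,0)
link3: (4,0,0)
P 2-1 [J1]: (4,1,0)
R 3-2 [J1]: (4,2,0)
link4: (5,2,0)
link5: (6,2,0)
R 5-4 [J1]: (6,3,0)
P 1-0 [J1]: (6,4,0)
R 4-3 [J1]: (6,5,0)
link6: (7,5,0)
PS 6-3 [J2]: (7,5,1)
link7: (8,5,1)
P 1-7 [J1]: (8,6,1)
link8: (9,6,1)
R 4-8 [J1]: (9,7,1)
Grübler: 3·8 − 2·7 − 1 = 9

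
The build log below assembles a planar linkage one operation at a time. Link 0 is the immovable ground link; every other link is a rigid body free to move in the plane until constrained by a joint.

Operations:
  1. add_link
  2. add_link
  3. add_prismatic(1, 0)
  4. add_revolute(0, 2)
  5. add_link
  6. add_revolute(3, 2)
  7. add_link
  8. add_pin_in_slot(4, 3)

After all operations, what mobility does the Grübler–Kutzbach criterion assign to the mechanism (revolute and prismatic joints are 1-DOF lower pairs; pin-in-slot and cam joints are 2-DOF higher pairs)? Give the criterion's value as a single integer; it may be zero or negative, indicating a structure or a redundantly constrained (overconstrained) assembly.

ground; <1,0,0>
#1 <2,0,0>
#2 <3,0,0>
P:1↔0 J1 <3,1,0>
R:0↔2 J1 <3,2,0>
#3 <4,2,0>
R:3↔2 J1 <4,3,0>
#4 <5,3,0>
PS:4↔3 J2 <5,3,1>
3×4 − 2×3 − 1×1 = 5

M = 5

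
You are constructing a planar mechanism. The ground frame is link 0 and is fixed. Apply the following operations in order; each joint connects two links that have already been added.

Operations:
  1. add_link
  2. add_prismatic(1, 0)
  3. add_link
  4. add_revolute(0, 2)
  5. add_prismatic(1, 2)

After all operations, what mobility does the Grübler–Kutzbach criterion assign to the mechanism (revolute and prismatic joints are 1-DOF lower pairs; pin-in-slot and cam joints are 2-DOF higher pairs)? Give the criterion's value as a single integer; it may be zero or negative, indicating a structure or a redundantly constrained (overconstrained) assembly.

L=1 J1=0 J2=0
add link → L=2 J1=0 J2=0
P@1,0 dof=1 J1 → L=2 J1=1 J2=0
add link → L=3 J1=1 J2=0
R@0,2 dof=1 J1 → L=3 J1=2 J2=0
P@1,2 dof=1 J1 → L=3 J1=3 J2=0
M=3(L−1)−2J1−J2=3·2−2·3−0=0

M = 0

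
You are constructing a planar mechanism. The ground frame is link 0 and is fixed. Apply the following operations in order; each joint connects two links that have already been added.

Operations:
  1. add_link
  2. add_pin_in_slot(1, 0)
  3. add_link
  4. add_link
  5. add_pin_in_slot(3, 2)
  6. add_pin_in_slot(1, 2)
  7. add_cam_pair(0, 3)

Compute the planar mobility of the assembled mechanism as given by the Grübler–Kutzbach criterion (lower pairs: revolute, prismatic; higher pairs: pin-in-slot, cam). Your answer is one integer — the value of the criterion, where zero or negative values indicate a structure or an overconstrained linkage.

M = 5

link 0 = ground. State L|J1|J2 = 1|0|0
+link1  2|0|0
PS(1,0) f=2→J2  2|0|1
+link2  3|0|1
+link3  4|0|1
PS(3,2) f=2→J2  4|0|2
PS(1,2) f=2→J2  4|0|3
C(0,3) f=2→J2  4|0|4
M = 3(4−1)−2·0−4 = 9−0−4 = 5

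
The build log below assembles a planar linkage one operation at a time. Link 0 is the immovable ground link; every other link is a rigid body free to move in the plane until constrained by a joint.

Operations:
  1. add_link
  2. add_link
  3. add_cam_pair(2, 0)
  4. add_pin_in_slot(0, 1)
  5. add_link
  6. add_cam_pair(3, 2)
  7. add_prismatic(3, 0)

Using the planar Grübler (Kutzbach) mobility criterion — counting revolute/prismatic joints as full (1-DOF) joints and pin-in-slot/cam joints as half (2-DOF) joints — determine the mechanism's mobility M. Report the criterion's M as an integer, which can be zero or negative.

M = 4

link 0 = ground. State L|J1|J2 = 1|0|0
+link1  2|0|0
+link2  3|0|0
C(2,0) f=2→J2  3|0|1
PS(0,1) f=2→J2  3|0|2
+link3  4|0|2
C(3,2) f=2→J2  4|0|3
P(3,0) f=1→J1  4|1|3
M = 3(4−1)−2·1−3 = 9−2−3 = 4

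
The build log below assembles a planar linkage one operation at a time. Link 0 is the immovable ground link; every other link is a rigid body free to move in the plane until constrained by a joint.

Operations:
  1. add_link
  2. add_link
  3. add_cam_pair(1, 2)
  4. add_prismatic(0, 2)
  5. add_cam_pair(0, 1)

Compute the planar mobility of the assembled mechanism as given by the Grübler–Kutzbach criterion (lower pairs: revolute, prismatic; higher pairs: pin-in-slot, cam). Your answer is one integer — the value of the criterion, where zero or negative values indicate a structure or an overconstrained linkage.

M = 2

L=1 J1=0 J2=0
add link → L=2 J1=0 J2=0
add link → L=3 J1=0 J2=0
C@1,2 dof=2 J2 → L=3 J1=0 J2=1
P@0,2 dof=1 J1 → L=3 J1=1 J2=1
C@0,1 dof=2 J2 → L=3 J1=1 J2=2
M=3(L−1)−2J1−J2=3·2−2·1−2=2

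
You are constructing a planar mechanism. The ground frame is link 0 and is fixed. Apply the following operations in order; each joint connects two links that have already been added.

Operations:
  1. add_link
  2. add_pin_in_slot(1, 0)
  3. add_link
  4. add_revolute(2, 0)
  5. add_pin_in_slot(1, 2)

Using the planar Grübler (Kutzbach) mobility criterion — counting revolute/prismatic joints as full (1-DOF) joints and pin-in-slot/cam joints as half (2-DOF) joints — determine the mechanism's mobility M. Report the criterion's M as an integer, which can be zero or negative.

L=1 J1=0 J2=0
add link → L=2 J1=0 J2=0
PS@1,0 dof=2 J2 → L=2 J1=0 J2=1
add link → L=3 J1=0 J2=1
R@2,0 dof=1 J1 → L=3 J1=1 J2=1
PS@1,2 dof=2 J2 → L=3 J1=1 J2=2
M=3(L−1)−2J1−J2=3·2−2·1−2=2

M = 2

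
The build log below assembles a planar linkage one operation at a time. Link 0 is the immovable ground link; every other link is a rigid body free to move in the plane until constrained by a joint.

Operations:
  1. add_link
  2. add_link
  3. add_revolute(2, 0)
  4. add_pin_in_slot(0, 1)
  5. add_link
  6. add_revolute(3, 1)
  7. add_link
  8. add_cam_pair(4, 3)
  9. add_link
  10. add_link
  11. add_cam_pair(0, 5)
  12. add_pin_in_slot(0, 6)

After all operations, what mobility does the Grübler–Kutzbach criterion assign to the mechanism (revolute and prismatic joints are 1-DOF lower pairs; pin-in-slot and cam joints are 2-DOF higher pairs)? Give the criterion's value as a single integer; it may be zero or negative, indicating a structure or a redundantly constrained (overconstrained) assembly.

M = 10

L=1 J1=0 J2=0
add link → L=2 J1=0 J2=0
add link → L=3 J1=0 J2=0
R@2,0 dof=1 J1 → L=3 J1=1 J2=0
PS@0,1 dof=2 J2 → L=3 J1=1 J2=1
add link → L=4 J1=1 J2=1
R@3,1 dof=1 J1 → L=4 J1=2 J2=1
add link → L=5 J1=2 J2=1
C@4,3 dof=2 J2 → L=5 J1=2 J2=2
add link → L=6 J1=2 J2=2
add link → L=7 J1=2 J2=2
C@0,5 dof=2 J2 → L=7 J1=2 J2=3
PS@0,6 dof=2 J2 → L=7 J1=2 J2=4
M=3(L−1)−2J1−J2=3·6−2·2−4=10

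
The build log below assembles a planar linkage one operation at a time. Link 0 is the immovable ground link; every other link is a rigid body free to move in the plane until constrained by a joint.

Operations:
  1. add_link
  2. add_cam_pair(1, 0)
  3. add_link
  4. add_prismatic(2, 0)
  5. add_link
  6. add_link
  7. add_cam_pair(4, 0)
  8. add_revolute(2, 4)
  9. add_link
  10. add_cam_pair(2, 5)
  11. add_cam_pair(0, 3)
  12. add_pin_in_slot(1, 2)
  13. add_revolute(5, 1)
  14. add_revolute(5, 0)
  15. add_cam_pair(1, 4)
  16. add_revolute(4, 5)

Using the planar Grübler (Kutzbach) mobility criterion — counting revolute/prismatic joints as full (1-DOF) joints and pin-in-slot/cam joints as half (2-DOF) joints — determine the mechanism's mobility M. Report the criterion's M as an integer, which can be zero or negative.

M = -1

link 0 = ground. State L|J1|J2 = 1|0|0
+link1  2|0|0
C(1,0) f=2→J2  2|0|1
+link2  3|0|1
P(2,0) f=1→J1  3|1|1
+link3  4|1|1
+link4  5|1|1
C(4,0) f=2→J2  5|1|2
R(2,4) f=1→J1  5|2|2
+link5  6|2|2
C(2,5) f=2→J2  6|2|3
C(0,3) f=2→J2  6|2|4
PS(1,2) f=2→J2  6|2|5
R(5,1) f=1→J1  6|3|5
R(5,0) f=1→J1  6|4|5
C(1,4) f=2→J2  6|4|6
R(4,5) f=1→J1  6|5|6
M = 3(6−1)−2·5−6 = 15−10−6 = -1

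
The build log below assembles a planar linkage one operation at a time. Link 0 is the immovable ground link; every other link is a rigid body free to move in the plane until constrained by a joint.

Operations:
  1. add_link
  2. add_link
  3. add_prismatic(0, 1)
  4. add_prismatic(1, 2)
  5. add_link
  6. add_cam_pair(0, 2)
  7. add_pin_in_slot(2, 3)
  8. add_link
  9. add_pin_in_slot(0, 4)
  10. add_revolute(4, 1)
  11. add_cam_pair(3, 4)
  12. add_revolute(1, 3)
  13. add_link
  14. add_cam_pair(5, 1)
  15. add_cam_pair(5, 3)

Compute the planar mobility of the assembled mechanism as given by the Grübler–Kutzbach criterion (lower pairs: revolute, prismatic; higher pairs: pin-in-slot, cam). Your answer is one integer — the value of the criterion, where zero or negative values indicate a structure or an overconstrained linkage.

M = 1

(L,J1,J2)=(1,0,0); link0 fixed
link1: (2,0,0)
link2: (3,0,0)
P 0-1 [J1]: (3,1,0)
P 1-2 [J1]: (3,2,0)
link3: (4,2,0)
C 0-2 [J2]: (4,2,1)
PS 2-3 [J2]: (4,2,2)
link4: (5,2,2)
PS 0-4 [J2]: (5,2,3)
R 4-1 [J1]: (5,3,3)
C 3-4 [J2]: (5,3,4)
R 1-3 [J1]: (5,4,4)
link5: (6,4,4)
C 5-1 [J2]: (6,4,5)
C 5-3 [J2]: (6,4,6)
Grübler: 3·5 − 2·4 − 6 = 1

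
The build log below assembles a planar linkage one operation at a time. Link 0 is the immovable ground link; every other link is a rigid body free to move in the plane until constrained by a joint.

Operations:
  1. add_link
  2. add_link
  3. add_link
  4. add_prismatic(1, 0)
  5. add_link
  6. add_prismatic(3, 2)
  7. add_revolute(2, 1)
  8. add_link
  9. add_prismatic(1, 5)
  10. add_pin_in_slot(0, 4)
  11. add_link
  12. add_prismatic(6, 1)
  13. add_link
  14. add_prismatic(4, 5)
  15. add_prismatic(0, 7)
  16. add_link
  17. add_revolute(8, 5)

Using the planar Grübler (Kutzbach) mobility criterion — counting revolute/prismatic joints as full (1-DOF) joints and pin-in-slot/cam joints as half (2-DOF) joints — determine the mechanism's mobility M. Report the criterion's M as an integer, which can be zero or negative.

L=1 J1=0 J2=0
add link → L=2 J1=0 J2=0
add link → L=3 J1=0 J2=0
add link → L=4 J1=0 J2=0
P@1,0 dof=1 J1 → L=4 J1=1 J2=0
add link → L=5 J1=1 J2=0
P@3,2 dof=1 J1 → L=5 J1=2 J2=0
R@2,1 dof=1 J1 → L=5 J1=3 J2=0
add link → L=6 J1=3 J2=0
P@1,5 dof=1 J1 → L=6 J1=4 J2=0
PS@0,4 dof=2 J2 → L=6 J1=4 J2=1
add link → L=7 J1=4 J2=1
P@6,1 dof=1 J1 → L=7 J1=5 J2=1
add link → L=8 J1=5 J2=1
P@4,5 dof=1 J1 → L=8 J1=6 J2=1
P@0,7 dof=1 J1 → L=8 J1=7 J2=1
add link → L=9 J1=7 J2=1
R@8,5 dof=1 J1 → L=9 J1=8 J2=1
M=3(L−1)−2J1−J2=3·8−2·8−1=7

M = 7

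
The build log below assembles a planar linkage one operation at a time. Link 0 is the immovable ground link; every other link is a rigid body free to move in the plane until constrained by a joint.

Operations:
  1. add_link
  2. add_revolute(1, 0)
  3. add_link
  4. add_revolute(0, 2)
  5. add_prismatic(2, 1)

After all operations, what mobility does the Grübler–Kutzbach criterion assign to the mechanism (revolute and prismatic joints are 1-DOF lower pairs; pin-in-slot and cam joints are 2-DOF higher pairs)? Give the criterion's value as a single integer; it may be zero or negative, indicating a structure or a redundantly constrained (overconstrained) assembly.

ground; <1,0,0>
#1 <2,0,0>
R:1↔0 J1 <2,1,0>
#2 <3,1,0>
R:0↔2 J1 <3,2,0>
P:2↔1 J1 <3,3,0>
3×2 − 2×3 − 1×0 = 0

M = 0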